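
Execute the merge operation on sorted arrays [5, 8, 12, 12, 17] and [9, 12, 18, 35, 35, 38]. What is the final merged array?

Merging process:

Compare 5 vs 9: take 5 from left. Merged: [5]
Compare 8 vs 9: take 8 from left. Merged: [5, 8]
Compare 12 vs 9: take 9 from right. Merged: [5, 8, 9]
Compare 12 vs 12: take 12 from left. Merged: [5, 8, 9, 12]
Compare 12 vs 12: take 12 from left. Merged: [5, 8, 9, 12, 12]
Compare 17 vs 12: take 12 from right. Merged: [5, 8, 9, 12, 12, 12]
Compare 17 vs 18: take 17 from left. Merged: [5, 8, 9, 12, 12, 12, 17]
Append remaining from right: [18, 35, 35, 38]. Merged: [5, 8, 9, 12, 12, 12, 17, 18, 35, 35, 38]

Final merged array: [5, 8, 9, 12, 12, 12, 17, 18, 35, 35, 38]
Total comparisons: 7

The merged array is [5, 8, 9, 12, 12, 12, 17, 18, 35, 35, 38], requiring 7 comparisons. The merge step runs in O(n) time where n is the total number of elements.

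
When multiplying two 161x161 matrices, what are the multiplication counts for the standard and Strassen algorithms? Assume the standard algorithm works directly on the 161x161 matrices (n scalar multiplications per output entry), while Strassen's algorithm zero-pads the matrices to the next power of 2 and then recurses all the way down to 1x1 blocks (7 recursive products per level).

Matrix multiplication for 161x161 matrices:

Strassen's algorithm requires power-of-2 dimensions. Pad 161x161 to 256x256 (next power of 2).

Standard algorithm: 161^3 = 4173281 multiplications
Strassen's algorithm: 7^(log2(256)) = 7^8 = 5764801 multiplications
Difference: 4173281 - 5764801 = -1591520 (Strassen uses MORE here due to padding overhead — for small or just-over-power-of-2 n, padding can outweigh the per-level savings)

Standard: 4173281 multiplications (161^3). Strassen: 5764801 multiplications (7^8, after padding to 256x256). Strassen reduces 8 recursive multiplications to 7 at each level.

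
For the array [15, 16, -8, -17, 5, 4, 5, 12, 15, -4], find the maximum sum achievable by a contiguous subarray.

Using Kadane's algorithm on [15, 16, -8, -17, 5, 4, 5, 12, 15, -4]:

Scanning through the array:
Position 1 (value 16): max_ending_here = 31, max_so_far = 31
Position 2 (value -8): max_ending_here = 23, max_so_far = 31
Position 3 (value -17): max_ending_here = 6, max_so_far = 31
Position 4 (value 5): max_ending_here = 11, max_so_far = 31
Position 5 (value 4): max_ending_here = 15, max_so_far = 31
Position 6 (value 5): max_ending_here = 20, max_so_far = 31
Position 7 (value 12): max_ending_here = 32, max_so_far = 32
Position 8 (value 15): max_ending_here = 47, max_so_far = 47
Position 9 (value -4): max_ending_here = 43, max_so_far = 47

Maximum subarray: [15, 16, -8, -17, 5, 4, 5, 12, 15]
Maximum sum: 47

The maximum subarray is [15, 16, -8, -17, 5, 4, 5, 12, 15] with sum 47. This subarray runs from index 0 to index 8.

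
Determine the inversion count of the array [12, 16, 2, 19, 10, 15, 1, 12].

Finding inversions in [12, 16, 2, 19, 10, 15, 1, 12]:

(0, 2): arr[0]=12 > arr[2]=2
(0, 4): arr[0]=12 > arr[4]=10
(0, 6): arr[0]=12 > arr[6]=1
(1, 2): arr[1]=16 > arr[2]=2
(1, 4): arr[1]=16 > arr[4]=10
(1, 5): arr[1]=16 > arr[5]=15
(1, 6): arr[1]=16 > arr[6]=1
(1, 7): arr[1]=16 > arr[7]=12
(2, 6): arr[2]=2 > arr[6]=1
(3, 4): arr[3]=19 > arr[4]=10
(3, 5): arr[3]=19 > arr[5]=15
(3, 6): arr[3]=19 > arr[6]=1
(3, 7): arr[3]=19 > arr[7]=12
(4, 6): arr[4]=10 > arr[6]=1
(5, 6): arr[5]=15 > arr[6]=1
(5, 7): arr[5]=15 > arr[7]=12

Total inversions: 16

The array has 16 inversion(s): (0,2), (0,4), (0,6), (1,2), (1,4), (1,5), (1,6), (1,7), (2,6), (3,4), (3,5), (3,6), (3,7), (4,6), (5,6), (5,7). Each pair (i,j) satisfies i < j and arr[i] > arr[j].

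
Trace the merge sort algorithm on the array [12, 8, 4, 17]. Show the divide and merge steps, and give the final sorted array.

Merge sort trace:

Split: [12, 8, 4, 17] -> [12, 8] and [4, 17]
  Split: [12, 8] -> [12] and [8]
  Merge: [12] + [8] -> [8, 12]
  Split: [4, 17] -> [4] and [17]
  Merge: [4] + [17] -> [4, 17]
Merge: [8, 12] + [4, 17] -> [4, 8, 12, 17]

Final sorted array: [4, 8, 12, 17]

The merge sort proceeds by recursively splitting the array and merging sorted halves.
After all merges, the sorted array is [4, 8, 12, 17].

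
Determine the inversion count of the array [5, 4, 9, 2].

Finding inversions in [5, 4, 9, 2]:

(0, 1): arr[0]=5 > arr[1]=4
(0, 3): arr[0]=5 > arr[3]=2
(1, 3): arr[1]=4 > arr[3]=2
(2, 3): arr[2]=9 > arr[3]=2

Total inversions: 4

The array has 4 inversion(s): (0,1), (0,3), (1,3), (2,3). Each pair (i,j) satisfies i < j and arr[i] > arr[j].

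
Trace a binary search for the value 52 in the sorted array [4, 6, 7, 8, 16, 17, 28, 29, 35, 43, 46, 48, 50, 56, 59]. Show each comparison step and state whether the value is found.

Binary search for 52 in [4, 6, 7, 8, 16, 17, 28, 29, 35, 43, 46, 48, 50, 56, 59]:

lo=0, hi=14, mid=7, arr[mid]=29 -> 29 < 52, search right half
lo=8, hi=14, mid=11, arr[mid]=48 -> 48 < 52, search right half
lo=12, hi=14, mid=13, arr[mid]=56 -> 56 > 52, search left half
lo=12, hi=12, mid=12, arr[mid]=50 -> 50 < 52, search right half
lo=13 > hi=12, target 52 not found

Binary search determines that 52 is not in the array after 4 comparisons. The search space was exhausted without finding the target.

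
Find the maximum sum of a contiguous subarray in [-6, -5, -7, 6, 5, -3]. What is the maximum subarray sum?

Using Kadane's algorithm on [-6, -5, -7, 6, 5, -3]:

Scanning through the array:
Position 1 (value -5): max_ending_here = -5, max_so_far = -5
Position 2 (value -7): max_ending_here = -7, max_so_far = -5
Position 3 (value 6): max_ending_here = 6, max_so_far = 6
Position 4 (value 5): max_ending_here = 11, max_so_far = 11
Position 5 (value -3): max_ending_here = 8, max_so_far = 11

Maximum subarray: [6, 5]
Maximum sum: 11

The maximum subarray is [6, 5] with sum 11. This subarray runs from index 3 to index 4.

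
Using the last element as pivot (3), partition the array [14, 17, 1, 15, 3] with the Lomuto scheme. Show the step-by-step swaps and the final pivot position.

Lomuto partition with pivot = 3:

Initial array: [14, 17, 1, 15, 3]

arr[0]=14 > 3: no swap
arr[1]=17 > 3: no swap
arr[2]=1 <= 3: swap with position 0, array becomes [1, 17, 14, 15, 3]
arr[3]=15 > 3: no swap

Place pivot at position 1: [1, 3, 14, 15, 17]
Pivot position: 1

After partitioning with pivot 3, the array becomes [1, 3, 14, 15, 17]. The pivot is placed at index 1. All elements to the left of the pivot are <= 3, and all elements to the right are > 3.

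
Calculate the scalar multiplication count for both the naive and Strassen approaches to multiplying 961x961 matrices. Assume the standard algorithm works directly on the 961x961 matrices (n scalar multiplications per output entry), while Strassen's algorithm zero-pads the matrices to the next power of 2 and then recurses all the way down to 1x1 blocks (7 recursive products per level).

Matrix multiplication for 961x961 matrices:

Strassen's algorithm requires power-of-2 dimensions. Pad 961x961 to 1024x1024 (next power of 2).

Standard algorithm: 961^3 = 887503681 multiplications
Strassen's algorithm: 7^(log2(1024)) = 7^10 = 282475249 multiplications
Savings: 887503681 - 282475249 = 605028432 multiplications

Standard: 887503681 multiplications (961^3). Strassen: 282475249 multiplications (7^10, after padding to 1024x1024). Strassen reduces 8 recursive multiplications to 7 at each level.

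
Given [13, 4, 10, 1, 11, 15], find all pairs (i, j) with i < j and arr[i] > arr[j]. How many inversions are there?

Finding inversions in [13, 4, 10, 1, 11, 15]:

(0, 1): arr[0]=13 > arr[1]=4
(0, 2): arr[0]=13 > arr[2]=10
(0, 3): arr[0]=13 > arr[3]=1
(0, 4): arr[0]=13 > arr[4]=11
(1, 3): arr[1]=4 > arr[3]=1
(2, 3): arr[2]=10 > arr[3]=1

Total inversions: 6

The array has 6 inversion(s): (0,1), (0,2), (0,3), (0,4), (1,3), (2,3). Each pair (i,j) satisfies i < j and arr[i] > arr[j].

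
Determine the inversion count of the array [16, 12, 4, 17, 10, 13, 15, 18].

Finding inversions in [16, 12, 4, 17, 10, 13, 15, 18]:

(0, 1): arr[0]=16 > arr[1]=12
(0, 2): arr[0]=16 > arr[2]=4
(0, 4): arr[0]=16 > arr[4]=10
(0, 5): arr[0]=16 > arr[5]=13
(0, 6): arr[0]=16 > arr[6]=15
(1, 2): arr[1]=12 > arr[2]=4
(1, 4): arr[1]=12 > arr[4]=10
(3, 4): arr[3]=17 > arr[4]=10
(3, 5): arr[3]=17 > arr[5]=13
(3, 6): arr[3]=17 > arr[6]=15

Total inversions: 10

The array has 10 inversion(s): (0,1), (0,2), (0,4), (0,5), (0,6), (1,2), (1,4), (3,4), (3,5), (3,6). Each pair (i,j) satisfies i < j and arr[i] > arr[j].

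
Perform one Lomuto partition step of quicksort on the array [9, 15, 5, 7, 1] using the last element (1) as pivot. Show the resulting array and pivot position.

Lomuto partition with pivot = 1:

Initial array: [9, 15, 5, 7, 1]

arr[0]=9 > 1: no swap
arr[1]=15 > 1: no swap
arr[2]=5 > 1: no swap
arr[3]=7 > 1: no swap

Place pivot at position 0: [1, 15, 5, 7, 9]
Pivot position: 0

After partitioning with pivot 1, the array becomes [1, 15, 5, 7, 9]. The pivot is placed at index 0. All elements to the left of the pivot are <= 1, and all elements to the right are > 1.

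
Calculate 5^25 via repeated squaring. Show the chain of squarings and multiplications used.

Computing 5^25 by squaring (build up from 5^1; each line after the first costs one multiplication):

5^1 = 5
5^2 = (5^1)^2 = 5^2 = 25
5^3 = 5 * 5^2 = 5 * 25 = 125
5^6 = (5^3)^2 = 125^2 = 15625
5^12 = (5^6)^2 = 15625^2 = 244140625
5^24 = (5^12)^2 = 244140625^2 = 59604644775390625
5^25 = 5 * 5^24 = 5 * 59604644775390625 = 298023223876953125

Result: 298023223876953125
Multiplications needed: 6 (6 lines after 5^1)

5^25 = 298023223876953125. Using exponentiation by squaring, this requires 6 multiplications. The key idea: if the exponent is even, square the half-power; if odd, multiply by the base once.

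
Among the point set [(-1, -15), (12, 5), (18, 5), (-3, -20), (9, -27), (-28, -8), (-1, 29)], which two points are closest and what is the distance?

Computing all pairwise distances among 7 points:

d((-1, -15), (12, 5)) = 23.8537
d((-1, -15), (18, 5)) = 27.5862
d((-1, -15), (-3, -20)) = 5.3852 <-- minimum
d((-1, -15), (9, -27)) = 15.6205
d((-1, -15), (-28, -8)) = 27.8927
d((-1, -15), (-1, 29)) = 44.0
d((12, 5), (18, 5)) = 6.0
d((12, 5), (-3, -20)) = 29.1548
d((12, 5), (9, -27)) = 32.1403
d((12, 5), (-28, -8)) = 42.0595
d((12, 5), (-1, 29)) = 27.2947
d((18, 5), (-3, -20)) = 32.6497
d((18, 5), (9, -27)) = 33.2415
d((18, 5), (-28, -8)) = 47.8017
d((18, 5), (-1, 29)) = 30.6105
d((-3, -20), (9, -27)) = 13.8924
d((-3, -20), (-28, -8)) = 27.7308
d((-3, -20), (-1, 29)) = 49.0408
d((9, -27), (-28, -8)) = 41.5933
d((9, -27), (-1, 29)) = 56.8859
d((-28, -8), (-1, 29)) = 45.8039

Closest pair: (-1, -15) and (-3, -20) with distance 5.3852

The closest pair is (-1, -15) and (-3, -20) with Euclidean distance 5.3852. For 7 points, brute-force pairwise comparison is shown above. For large n, the divide-and-conquer algorithm (sort by x, recurse on halves, check the dividing strip) achieves O(n log n).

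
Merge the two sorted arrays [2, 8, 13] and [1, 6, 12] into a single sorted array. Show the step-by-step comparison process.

Merging process:

Compare 2 vs 1: take 1 from right. Merged: [1]
Compare 2 vs 6: take 2 from left. Merged: [1, 2]
Compare 8 vs 6: take 6 from right. Merged: [1, 2, 6]
Compare 8 vs 12: take 8 from left. Merged: [1, 2, 6, 8]
Compare 13 vs 12: take 12 from right. Merged: [1, 2, 6, 8, 12]
Append remaining from left: [13]. Merged: [1, 2, 6, 8, 12, 13]

Final merged array: [1, 2, 6, 8, 12, 13]
Total comparisons: 5

The merged array is [1, 2, 6, 8, 12, 13], requiring 5 comparisons. The merge step runs in O(n) time where n is the total number of elements.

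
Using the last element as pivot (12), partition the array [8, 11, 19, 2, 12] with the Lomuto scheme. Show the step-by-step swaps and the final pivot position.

Lomuto partition with pivot = 12:

Initial array: [8, 11, 19, 2, 12]

arr[0]=8 <= 12: swap with position 0, array becomes [8, 11, 19, 2, 12]
arr[1]=11 <= 12: swap with position 1, array becomes [8, 11, 19, 2, 12]
arr[2]=19 > 12: no swap
arr[3]=2 <= 12: swap with position 2, array becomes [8, 11, 2, 19, 12]

Place pivot at position 3: [8, 11, 2, 12, 19]
Pivot position: 3

After partitioning with pivot 12, the array becomes [8, 11, 2, 12, 19]. The pivot is placed at index 3. All elements to the left of the pivot are <= 12, and all elements to the right are > 12.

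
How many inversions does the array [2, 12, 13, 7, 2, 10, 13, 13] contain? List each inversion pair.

Finding inversions in [2, 12, 13, 7, 2, 10, 13, 13]:

(1, 3): arr[1]=12 > arr[3]=7
(1, 4): arr[1]=12 > arr[4]=2
(1, 5): arr[1]=12 > arr[5]=10
(2, 3): arr[2]=13 > arr[3]=7
(2, 4): arr[2]=13 > arr[4]=2
(2, 5): arr[2]=13 > arr[5]=10
(3, 4): arr[3]=7 > arr[4]=2

Total inversions: 7

The array has 7 inversion(s): (1,3), (1,4), (1,5), (2,3), (2,4), (2,5), (3,4). Each pair (i,j) satisfies i < j and arr[i] > arr[j].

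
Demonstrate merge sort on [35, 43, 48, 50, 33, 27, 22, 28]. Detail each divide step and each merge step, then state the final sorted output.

Merge sort trace:

Split: [35, 43, 48, 50, 33, 27, 22, 28] -> [35, 43, 48, 50] and [33, 27, 22, 28]
  Split: [35, 43, 48, 50] -> [35, 43] and [48, 50]
    Split: [35, 43] -> [35] and [43]
    Merge: [35] + [43] -> [35, 43]
    Split: [48, 50] -> [48] and [50]
    Merge: [48] + [50] -> [48, 50]
  Merge: [35, 43] + [48, 50] -> [35, 43, 48, 50]
  Split: [33, 27, 22, 28] -> [33, 27] and [22, 28]
    Split: [33, 27] -> [33] and [27]
    Merge: [33] + [27] -> [27, 33]
    Split: [22, 28] -> [22] and [28]
    Merge: [22] + [28] -> [22, 28]
  Merge: [27, 33] + [22, 28] -> [22, 27, 28, 33]
Merge: [35, 43, 48, 50] + [22, 27, 28, 33] -> [22, 27, 28, 33, 35, 43, 48, 50]

Final sorted array: [22, 27, 28, 33, 35, 43, 48, 50]

The merge sort proceeds by recursively splitting the array and merging sorted halves.
After all merges, the sorted array is [22, 27, 28, 33, 35, 43, 48, 50].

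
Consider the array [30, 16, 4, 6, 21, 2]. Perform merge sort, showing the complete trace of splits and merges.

Merge sort trace:

Split: [30, 16, 4, 6, 21, 2] -> [30, 16, 4] and [6, 21, 2]
  Split: [30, 16, 4] -> [30] and [16, 4]
    Split: [16, 4] -> [16] and [4]
    Merge: [16] + [4] -> [4, 16]
  Merge: [30] + [4, 16] -> [4, 16, 30]
  Split: [6, 21, 2] -> [6] and [21, 2]
    Split: [21, 2] -> [21] and [2]
    Merge: [21] + [2] -> [2, 21]
  Merge: [6] + [2, 21] -> [2, 6, 21]
Merge: [4, 16, 30] + [2, 6, 21] -> [2, 4, 6, 16, 21, 30]

Final sorted array: [2, 4, 6, 16, 21, 30]

The merge sort proceeds by recursively splitting the array and merging sorted halves.
After all merges, the sorted array is [2, 4, 6, 16, 21, 30].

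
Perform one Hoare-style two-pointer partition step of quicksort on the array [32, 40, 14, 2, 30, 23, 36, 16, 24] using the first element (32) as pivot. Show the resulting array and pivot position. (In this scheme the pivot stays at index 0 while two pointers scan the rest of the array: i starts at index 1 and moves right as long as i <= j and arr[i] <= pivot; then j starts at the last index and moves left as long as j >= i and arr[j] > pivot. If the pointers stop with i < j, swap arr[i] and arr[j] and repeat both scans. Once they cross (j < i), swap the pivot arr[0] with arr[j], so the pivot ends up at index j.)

Hoare-style two-pointer partition with pivot = 32:

Initial array: [32, 40, 14, 2, 30, 23, 36, 16, 24]

Pointers start at i = 1, j = 8.
i stops at index 1 (arr[1]=40 > 32), j stops at index 8 (arr[8]=24 <= 32): swap arr[1] and arr[8], array becomes [32, 24, 14, 2, 30, 23, 36, 16, 40]
i stops at index 6 (arr[6]=36 > 32), j stops at index 7 (arr[7]=16 <= 32): swap arr[6] and arr[7], array becomes [32, 24, 14, 2, 30, 23, 16, 36, 40]
i ends at 7, j ends at 6: the pointers have crossed (j < i), so scanning stops.

Swap pivot arr[0] with arr[6] to place pivot at position 6: [16, 24, 14, 2, 30, 23, 32, 36, 40]
Pivot position: 6

After partitioning with pivot 32, the array becomes [16, 24, 14, 2, 30, 23, 32, 36, 40]. The pivot is placed at index 6. All elements to the left of the pivot are <= 32, and all elements to the right are > 32.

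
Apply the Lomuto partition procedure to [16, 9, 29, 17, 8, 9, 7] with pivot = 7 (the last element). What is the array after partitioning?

Lomuto partition with pivot = 7:

Initial array: [16, 9, 29, 17, 8, 9, 7]

arr[0]=16 > 7: no swap
arr[1]=9 > 7: no swap
arr[2]=29 > 7: no swap
arr[3]=17 > 7: no swap
arr[4]=8 > 7: no swap
arr[5]=9 > 7: no swap

Place pivot at position 0: [7, 9, 29, 17, 8, 9, 16]
Pivot position: 0

After partitioning with pivot 7, the array becomes [7, 9, 29, 17, 8, 9, 16]. The pivot is placed at index 0. All elements to the left of the pivot are <= 7, and all elements to the right are > 7.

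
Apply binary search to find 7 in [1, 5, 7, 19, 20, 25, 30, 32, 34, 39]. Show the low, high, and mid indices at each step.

Binary search for 7 in [1, 5, 7, 19, 20, 25, 30, 32, 34, 39]:

lo=0, hi=9, mid=4, arr[mid]=20 -> 20 > 7, search left half
lo=0, hi=3, mid=1, arr[mid]=5 -> 5 < 7, search right half
lo=2, hi=3, mid=2, arr[mid]=7 -> Found target at index 2!

Binary search finds 7 at index 2 after 3 comparisons. The search repeatedly halves the search space by comparing with the middle element.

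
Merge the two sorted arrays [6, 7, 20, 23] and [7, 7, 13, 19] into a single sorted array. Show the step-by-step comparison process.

Merging process:

Compare 6 vs 7: take 6 from left. Merged: [6]
Compare 7 vs 7: take 7 from left. Merged: [6, 7]
Compare 20 vs 7: take 7 from right. Merged: [6, 7, 7]
Compare 20 vs 7: take 7 from right. Merged: [6, 7, 7, 7]
Compare 20 vs 13: take 13 from right. Merged: [6, 7, 7, 7, 13]
Compare 20 vs 19: take 19 from right. Merged: [6, 7, 7, 7, 13, 19]
Append remaining from left: [20, 23]. Merged: [6, 7, 7, 7, 13, 19, 20, 23]

Final merged array: [6, 7, 7, 7, 13, 19, 20, 23]
Total comparisons: 6

The merged array is [6, 7, 7, 7, 13, 19, 20, 23], requiring 6 comparisons. The merge step runs in O(n) time where n is the total number of elements.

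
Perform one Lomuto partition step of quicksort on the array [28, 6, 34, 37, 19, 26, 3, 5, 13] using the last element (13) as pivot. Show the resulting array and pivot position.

Lomuto partition with pivot = 13:

Initial array: [28, 6, 34, 37, 19, 26, 3, 5, 13]

arr[0]=28 > 13: no swap
arr[1]=6 <= 13: swap with position 0, array becomes [6, 28, 34, 37, 19, 26, 3, 5, 13]
arr[2]=34 > 13: no swap
arr[3]=37 > 13: no swap
arr[4]=19 > 13: no swap
arr[5]=26 > 13: no swap
arr[6]=3 <= 13: swap with position 1, array becomes [6, 3, 34, 37, 19, 26, 28, 5, 13]
arr[7]=5 <= 13: swap with position 2, array becomes [6, 3, 5, 37, 19, 26, 28, 34, 13]

Place pivot at position 3: [6, 3, 5, 13, 19, 26, 28, 34, 37]
Pivot position: 3

After partitioning with pivot 13, the array becomes [6, 3, 5, 13, 19, 26, 28, 34, 37]. The pivot is placed at index 3. All elements to the left of the pivot are <= 13, and all elements to the right are > 13.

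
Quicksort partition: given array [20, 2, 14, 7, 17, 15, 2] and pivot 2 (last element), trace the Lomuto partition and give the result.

Lomuto partition with pivot = 2:

Initial array: [20, 2, 14, 7, 17, 15, 2]

arr[0]=20 > 2: no swap
arr[1]=2 <= 2: swap with position 0, array becomes [2, 20, 14, 7, 17, 15, 2]
arr[2]=14 > 2: no swap
arr[3]=7 > 2: no swap
arr[4]=17 > 2: no swap
arr[5]=15 > 2: no swap

Place pivot at position 1: [2, 2, 14, 7, 17, 15, 20]
Pivot position: 1

After partitioning with pivot 2, the array becomes [2, 2, 14, 7, 17, 15, 20]. The pivot is placed at index 1. All elements to the left of the pivot are <= 2, and all elements to the right are > 2.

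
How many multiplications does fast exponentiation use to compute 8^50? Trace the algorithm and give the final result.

Computing 8^50 by squaring (build up from 8^1; each line after the first costs one multiplication):

8^1 = 8
8^2 = (8^1)^2 = 8^2 = 64
8^3 = 8 * 8^2 = 8 * 64 = 512
8^6 = (8^3)^2 = 512^2 = 262144
8^12 = (8^6)^2 = 262144^2 = 68719476736
8^24 = (8^12)^2 = 68719476736^2 = 4722366482869645213696
8^25 = 8 * 8^24 = 8 * 4722366482869645213696 = 37778931862957161709568
8^50 = (8^25)^2 = 37778931862957161709568^2 = 1427247692705959881058285969449495136382746624

Result: 1427247692705959881058285969449495136382746624
Multiplications needed: 7 (7 lines after 8^1)

8^50 = 1427247692705959881058285969449495136382746624. Using exponentiation by squaring, this requires 7 multiplications. The key idea: if the exponent is even, square the half-power; if odd, multiply by the base once.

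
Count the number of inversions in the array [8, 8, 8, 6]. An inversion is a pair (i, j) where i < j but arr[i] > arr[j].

Finding inversions in [8, 8, 8, 6]:

(0, 3): arr[0]=8 > arr[3]=6
(1, 3): arr[1]=8 > arr[3]=6
(2, 3): arr[2]=8 > arr[3]=6

Total inversions: 3

The array has 3 inversion(s): (0,3), (1,3), (2,3). Each pair (i,j) satisfies i < j and arr[i] > arr[j].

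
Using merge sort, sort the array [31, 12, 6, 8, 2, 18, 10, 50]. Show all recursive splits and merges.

Merge sort trace:

Split: [31, 12, 6, 8, 2, 18, 10, 50] -> [31, 12, 6, 8] and [2, 18, 10, 50]
  Split: [31, 12, 6, 8] -> [31, 12] and [6, 8]
    Split: [31, 12] -> [31] and [12]
    Merge: [31] + [12] -> [12, 31]
    Split: [6, 8] -> [6] and [8]
    Merge: [6] + [8] -> [6, 8]
  Merge: [12, 31] + [6, 8] -> [6, 8, 12, 31]
  Split: [2, 18, 10, 50] -> [2, 18] and [10, 50]
    Split: [2, 18] -> [2] and [18]
    Merge: [2] + [18] -> [2, 18]
    Split: [10, 50] -> [10] and [50]
    Merge: [10] + [50] -> [10, 50]
  Merge: [2, 18] + [10, 50] -> [2, 10, 18, 50]
Merge: [6, 8, 12, 31] + [2, 10, 18, 50] -> [2, 6, 8, 10, 12, 18, 31, 50]

Final sorted array: [2, 6, 8, 10, 12, 18, 31, 50]

The merge sort proceeds by recursively splitting the array and merging sorted halves.
After all merges, the sorted array is [2, 6, 8, 10, 12, 18, 31, 50].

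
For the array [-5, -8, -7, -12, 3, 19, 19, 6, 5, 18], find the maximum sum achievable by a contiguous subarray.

Using Kadane's algorithm on [-5, -8, -7, -12, 3, 19, 19, 6, 5, 18]:

Scanning through the array:
Position 1 (value -8): max_ending_here = -8, max_so_far = -5
Position 2 (value -7): max_ending_here = -7, max_so_far = -5
Position 3 (value -12): max_ending_here = -12, max_so_far = -5
Position 4 (value 3): max_ending_here = 3, max_so_far = 3
Position 5 (value 19): max_ending_here = 22, max_so_far = 22
Position 6 (value 19): max_ending_here = 41, max_so_far = 41
Position 7 (value 6): max_ending_here = 47, max_so_far = 47
Position 8 (value 5): max_ending_here = 52, max_so_far = 52
Position 9 (value 18): max_ending_here = 70, max_so_far = 70

Maximum subarray: [3, 19, 19, 6, 5, 18]
Maximum sum: 70

The maximum subarray is [3, 19, 19, 6, 5, 18] with sum 70. This subarray runs from index 4 to index 9.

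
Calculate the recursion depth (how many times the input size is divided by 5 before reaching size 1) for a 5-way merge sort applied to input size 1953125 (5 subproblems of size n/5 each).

For divide and conquer with division factor 5:

Problem sizes at each level:
Level 0: 1953125
Level 1: 390625
Level 2: 78125
Level 3: 15625
Level 4: 3125
Level 5: 625
Level 6: 125
Level 7: 25
Level 8: 5
Level 9: 1

The root is level 0 and the size-1 base case is level 9 (the tree spans levels 0 through 9, i.e. 10 levels counting the root), so the depth is the number of divisions: log_5(1953125) = 9

The recursion tree depth is log_5(1953125) = 9. At each level, the problem size is divided by 5, so it takes 9 divisions to reduce to a base case of size 1. The algorithm makes 5 recursive calls at each level.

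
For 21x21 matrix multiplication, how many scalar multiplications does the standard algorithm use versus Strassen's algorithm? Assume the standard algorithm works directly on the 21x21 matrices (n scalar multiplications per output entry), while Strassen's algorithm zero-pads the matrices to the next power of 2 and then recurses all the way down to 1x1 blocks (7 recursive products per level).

Matrix multiplication for 21x21 matrices:

Strassen's algorithm requires power-of-2 dimensions. Pad 21x21 to 32x32 (next power of 2).

Standard algorithm: 21^3 = 9261 multiplications
Strassen's algorithm: 7^(log2(32)) = 7^5 = 16807 multiplications
Difference: 9261 - 16807 = -7546 (Strassen uses MORE here due to padding overhead — for small or just-over-power-of-2 n, padding can outweigh the per-level savings)

Standard: 9261 multiplications (21^3). Strassen: 16807 multiplications (7^5, after padding to 32x32). Strassen reduces 8 recursive multiplications to 7 at each level.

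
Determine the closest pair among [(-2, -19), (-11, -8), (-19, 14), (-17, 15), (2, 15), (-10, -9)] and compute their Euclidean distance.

Computing all pairwise distances among 6 points:

d((-2, -19), (-11, -8)) = 14.2127
d((-2, -19), (-19, 14)) = 37.1214
d((-2, -19), (-17, 15)) = 37.1618
d((-2, -19), (2, 15)) = 34.2345
d((-2, -19), (-10, -9)) = 12.8062
d((-11, -8), (-19, 14)) = 23.4094
d((-11, -8), (-17, 15)) = 23.7697
d((-11, -8), (2, 15)) = 26.4197
d((-11, -8), (-10, -9)) = 1.4142 <-- minimum
d((-19, 14), (-17, 15)) = 2.2361
d((-19, 14), (2, 15)) = 21.0238
d((-19, 14), (-10, -9)) = 24.6982
d((-17, 15), (2, 15)) = 19.0
d((-17, 15), (-10, -9)) = 25.0
d((2, 15), (-10, -9)) = 26.8328

Closest pair: (-11, -8) and (-10, -9) with distance 1.4142

The closest pair is (-11, -8) and (-10, -9) with Euclidean distance 1.4142. For 6 points, brute-force pairwise comparison is shown above. For large n, the divide-and-conquer algorithm (sort by x, recurse on halves, check the dividing strip) achieves O(n log n).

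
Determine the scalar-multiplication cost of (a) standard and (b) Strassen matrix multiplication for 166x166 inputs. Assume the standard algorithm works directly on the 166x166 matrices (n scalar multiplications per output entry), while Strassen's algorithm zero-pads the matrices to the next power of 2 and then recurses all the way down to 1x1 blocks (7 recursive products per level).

Matrix multiplication for 166x166 matrices:

Strassen's algorithm requires power-of-2 dimensions. Pad 166x166 to 256x256 (next power of 2).

Standard algorithm: 166^3 = 4574296 multiplications
Strassen's algorithm: 7^(log2(256)) = 7^8 = 5764801 multiplications
Difference: 4574296 - 5764801 = -1190505 (Strassen uses MORE here due to padding overhead — for small or just-over-power-of-2 n, padding can outweigh the per-level savings)

Standard: 4574296 multiplications (166^3). Strassen: 5764801 multiplications (7^8, after padding to 256x256). Strassen reduces 8 recursive multiplications to 7 at each level.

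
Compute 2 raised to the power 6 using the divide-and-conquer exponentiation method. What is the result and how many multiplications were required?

Computing 2^6 by squaring (build up from 2^1; each line after the first costs one multiplication):

2^1 = 2
2^2 = (2^1)^2 = 2^2 = 4
2^3 = 2 * 2^2 = 2 * 4 = 8
2^6 = (2^3)^2 = 8^2 = 64

Result: 64
Multiplications needed: 3 (3 lines after 2^1)

2^6 = 64. Using exponentiation by squaring, this requires 3 multiplications. The key idea: if the exponent is even, square the half-power; if odd, multiply by the base once.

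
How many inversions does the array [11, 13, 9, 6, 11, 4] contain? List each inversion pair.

Finding inversions in [11, 13, 9, 6, 11, 4]:

(0, 2): arr[0]=11 > arr[2]=9
(0, 3): arr[0]=11 > arr[3]=6
(0, 5): arr[0]=11 > arr[5]=4
(1, 2): arr[1]=13 > arr[2]=9
(1, 3): arr[1]=13 > arr[3]=6
(1, 4): arr[1]=13 > arr[4]=11
(1, 5): arr[1]=13 > arr[5]=4
(2, 3): arr[2]=9 > arr[3]=6
(2, 5): arr[2]=9 > arr[5]=4
(3, 5): arr[3]=6 > arr[5]=4
(4, 5): arr[4]=11 > arr[5]=4

Total inversions: 11

The array has 11 inversion(s): (0,2), (0,3), (0,5), (1,2), (1,3), (1,4), (1,5), (2,3), (2,5), (3,5), (4,5). Each pair (i,j) satisfies i < j and arr[i] > arr[j].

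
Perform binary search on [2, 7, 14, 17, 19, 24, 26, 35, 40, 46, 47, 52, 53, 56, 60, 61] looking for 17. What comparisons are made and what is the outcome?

Binary search for 17 in [2, 7, 14, 17, 19, 24, 26, 35, 40, 46, 47, 52, 53, 56, 60, 61]:

lo=0, hi=15, mid=7, arr[mid]=35 -> 35 > 17, search left half
lo=0, hi=6, mid=3, arr[mid]=17 -> Found target at index 3!

Binary search finds 17 at index 3 after 2 comparisons. The search repeatedly halves the search space by comparing with the middle element.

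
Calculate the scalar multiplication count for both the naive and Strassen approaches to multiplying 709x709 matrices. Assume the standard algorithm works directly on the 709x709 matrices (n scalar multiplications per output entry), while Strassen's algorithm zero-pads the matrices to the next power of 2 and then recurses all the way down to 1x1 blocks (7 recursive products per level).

Matrix multiplication for 709x709 matrices:

Strassen's algorithm requires power-of-2 dimensions. Pad 709x709 to 1024x1024 (next power of 2).

Standard algorithm: 709^3 = 356400829 multiplications
Strassen's algorithm: 7^(log2(1024)) = 7^10 = 282475249 multiplications
Savings: 356400829 - 282475249 = 73925580 multiplications

Standard: 356400829 multiplications (709^3). Strassen: 282475249 multiplications (7^10, after padding to 1024x1024). Strassen reduces 8 recursive multiplications to 7 at each level.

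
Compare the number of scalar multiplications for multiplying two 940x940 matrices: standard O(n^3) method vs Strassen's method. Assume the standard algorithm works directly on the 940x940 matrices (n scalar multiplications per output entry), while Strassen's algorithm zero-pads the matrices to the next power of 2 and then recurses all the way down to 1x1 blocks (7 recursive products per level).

Matrix multiplication for 940x940 matrices:

Strassen's algorithm requires power-of-2 dimensions. Pad 940x940 to 1024x1024 (next power of 2).

Standard algorithm: 940^3 = 830584000 multiplications
Strassen's algorithm: 7^(log2(1024)) = 7^10 = 282475249 multiplications
Savings: 830584000 - 282475249 = 548108751 multiplications

Standard: 830584000 multiplications (940^3). Strassen: 282475249 multiplications (7^10, after padding to 1024x1024). Strassen reduces 8 recursive multiplications to 7 at each level.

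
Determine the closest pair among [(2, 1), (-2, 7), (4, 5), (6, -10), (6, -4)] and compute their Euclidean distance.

Computing all pairwise distances among 5 points:

d((2, 1), (-2, 7)) = 7.2111
d((2, 1), (4, 5)) = 4.4721 <-- minimum
d((2, 1), (6, -10)) = 11.7047
d((2, 1), (6, -4)) = 6.4031
d((-2, 7), (4, 5)) = 6.3246
d((-2, 7), (6, -10)) = 18.7883
d((-2, 7), (6, -4)) = 13.6015
d((4, 5), (6, -10)) = 15.1327
d((4, 5), (6, -4)) = 9.2195
d((6, -10), (6, -4)) = 6.0

Closest pair: (2, 1) and (4, 5) with distance 4.4721

The closest pair is (2, 1) and (4, 5) with Euclidean distance 4.4721. For 5 points, brute-force pairwise comparison is shown above. For large n, the divide-and-conquer algorithm (sort by x, recurse on halves, check the dividing strip) achieves O(n log n).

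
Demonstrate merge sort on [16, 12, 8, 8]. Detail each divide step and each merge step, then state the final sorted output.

Merge sort trace:

Split: [16, 12, 8, 8] -> [16, 12] and [8, 8]
  Split: [16, 12] -> [16] and [12]
  Merge: [16] + [12] -> [12, 16]
  Split: [8, 8] -> [8] and [8]
  Merge: [8] + [8] -> [8, 8]
Merge: [12, 16] + [8, 8] -> [8, 8, 12, 16]

Final sorted array: [8, 8, 12, 16]

The merge sort proceeds by recursively splitting the array and merging sorted halves.
After all merges, the sorted array is [8, 8, 12, 16].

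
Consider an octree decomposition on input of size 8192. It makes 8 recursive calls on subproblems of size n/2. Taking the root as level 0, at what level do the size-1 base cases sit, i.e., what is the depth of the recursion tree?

For divide and conquer with division factor 2:

Problem sizes at each level:
Level 0: 8192
Level 1: 4096
Level 2: 2048
Level 3: 1024
Level 4: 512
Level 5: 256
Level 6: 128
Level 7: 64
Level 8: 32
Level 9: 16
Level 10: 8
Level 11: 4
Level 12: 2
Level 13: 1

The root is level 0 and the size-1 base case is level 13 (the tree spans levels 0 through 13, i.e. 14 levels counting the root), so the depth is the number of divisions: log_2(8192) = 13

The recursion tree depth is log_2(8192) = 13. At each level, the problem size is divided by 2, so it takes 13 divisions to reduce to a base case of size 1. The algorithm makes 8 recursive calls at each level.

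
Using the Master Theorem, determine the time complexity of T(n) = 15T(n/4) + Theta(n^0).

Master Theorem for T(n) = 15T(n/4) + O(n^0):

a = 15, b = 4, c = 0
log_b(a) = log_4(15) = 1.9534

Case 1: c = 0 < log_4(15) = 1.9534
T(n) = O(n^(log_4 15))

For T(n) = 15T(n/4) + O(n^0): log_4(15) = 1.9534. This is Case 1 of the Master Theorem (c < log_b(a), work dominated by leaves), giving O(n^(log_4 15)).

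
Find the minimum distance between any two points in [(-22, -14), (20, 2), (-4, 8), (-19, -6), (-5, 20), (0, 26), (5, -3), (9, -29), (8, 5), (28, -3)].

Computing all pairwise distances among 10 points:

d((-22, -14), (20, 2)) = 44.9444
d((-22, -14), (-4, 8)) = 28.4253
d((-22, -14), (-19, -6)) = 8.544
d((-22, -14), (-5, 20)) = 38.0132
d((-22, -14), (0, 26)) = 45.6508
d((-22, -14), (5, -3)) = 29.1548
d((-22, -14), (9, -29)) = 34.4384
d((-22, -14), (8, 5)) = 35.5106
d((-22, -14), (28, -3)) = 51.1957
d((20, 2), (-4, 8)) = 24.7386
d((20, 2), (-19, -6)) = 39.8121
d((20, 2), (-5, 20)) = 30.8058
d((20, 2), (0, 26)) = 31.241
d((20, 2), (5, -3)) = 15.8114
d((20, 2), (9, -29)) = 32.8938
d((20, 2), (8, 5)) = 12.3693
d((20, 2), (28, -3)) = 9.434
d((-4, 8), (-19, -6)) = 20.5183
d((-4, 8), (-5, 20)) = 12.0416
d((-4, 8), (0, 26)) = 18.4391
d((-4, 8), (5, -3)) = 14.2127
d((-4, 8), (9, -29)) = 39.2173
d((-4, 8), (8, 5)) = 12.3693
d((-4, 8), (28, -3)) = 33.8378
d((-19, -6), (-5, 20)) = 29.5296
d((-19, -6), (0, 26)) = 37.2156
d((-19, -6), (5, -3)) = 24.1868
d((-19, -6), (9, -29)) = 36.2353
d((-19, -6), (8, 5)) = 29.1548
d((-19, -6), (28, -3)) = 47.0956
d((-5, 20), (0, 26)) = 7.8102 <-- minimum
d((-5, 20), (5, -3)) = 25.0799
d((-5, 20), (9, -29)) = 50.9608
d((-5, 20), (8, 5)) = 19.8494
d((-5, 20), (28, -3)) = 40.2244
d((0, 26), (5, -3)) = 29.4279
d((0, 26), (9, -29)) = 55.7315
d((0, 26), (8, 5)) = 22.4722
d((0, 26), (28, -3)) = 40.3113
d((5, -3), (9, -29)) = 26.3059
d((5, -3), (8, 5)) = 8.544
d((5, -3), (28, -3)) = 23.0
d((9, -29), (8, 5)) = 34.0147
d((9, -29), (28, -3)) = 32.2025
d((8, 5), (28, -3)) = 21.5407

Closest pair: (-5, 20) and (0, 26) with distance 7.8102

The closest pair is (-5, 20) and (0, 26) with Euclidean distance 7.8102. For 10 points, brute-force pairwise comparison is shown above. For large n, the divide-and-conquer algorithm (sort by x, recurse on halves, check the dividing strip) achieves O(n log n).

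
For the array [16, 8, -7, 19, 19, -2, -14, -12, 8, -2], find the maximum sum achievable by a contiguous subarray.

Using Kadane's algorithm on [16, 8, -7, 19, 19, -2, -14, -12, 8, -2]:

Scanning through the array:
Position 1 (value 8): max_ending_here = 24, max_so_far = 24
Position 2 (value -7): max_ending_here = 17, max_so_far = 24
Position 3 (value 19): max_ending_here = 36, max_so_far = 36
Position 4 (value 19): max_ending_here = 55, max_so_far = 55
Position 5 (value -2): max_ending_here = 53, max_so_far = 55
Position 6 (value -14): max_ending_here = 39, max_so_far = 55
Position 7 (value -12): max_ending_here = 27, max_so_far = 55
Position 8 (value 8): max_ending_here = 35, max_so_far = 55
Position 9 (value -2): max_ending_here = 33, max_so_far = 55

Maximum subarray: [16, 8, -7, 19, 19]
Maximum sum: 55

The maximum subarray is [16, 8, -7, 19, 19] with sum 55. This subarray runs from index 0 to index 4.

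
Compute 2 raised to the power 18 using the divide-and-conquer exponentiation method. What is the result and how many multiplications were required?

Computing 2^18 by squaring (build up from 2^1; each line after the first costs one multiplication):

2^1 = 2
2^2 = (2^1)^2 = 2^2 = 4
2^4 = (2^2)^2 = 4^2 = 16
2^8 = (2^4)^2 = 16^2 = 256
2^9 = 2 * 2^8 = 2 * 256 = 512
2^18 = (2^9)^2 = 512^2 = 262144

Result: 262144
Multiplications needed: 5 (5 lines after 2^1)

2^18 = 262144. Using exponentiation by squaring, this requires 5 multiplications. The key idea: if the exponent is even, square the half-power; if odd, multiply by the base once.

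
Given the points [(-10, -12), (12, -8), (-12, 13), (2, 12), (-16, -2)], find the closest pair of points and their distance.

Computing all pairwise distances among 5 points:

d((-10, -12), (12, -8)) = 22.3607
d((-10, -12), (-12, 13)) = 25.0799
d((-10, -12), (2, 12)) = 26.8328
d((-10, -12), (-16, -2)) = 11.6619 <-- minimum
d((12, -8), (-12, 13)) = 31.8904
d((12, -8), (2, 12)) = 22.3607
d((12, -8), (-16, -2)) = 28.6356
d((-12, 13), (2, 12)) = 14.0357
d((-12, 13), (-16, -2)) = 15.5242
d((2, 12), (-16, -2)) = 22.8035

Closest pair: (-10, -12) and (-16, -2) with distance 11.6619

The closest pair is (-10, -12) and (-16, -2) with Euclidean distance 11.6619. For 5 points, brute-force pairwise comparison is shown above. For large n, the divide-and-conquer algorithm (sort by x, recurse on halves, check the dividing strip) achieves O(n log n).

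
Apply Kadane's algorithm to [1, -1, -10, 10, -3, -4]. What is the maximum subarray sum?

Using Kadane's algorithm on [1, -1, -10, 10, -3, -4]:

Scanning through the array:
Position 1 (value -1): max_ending_here = 0, max_so_far = 1
Position 2 (value -10): max_ending_here = -10, max_so_far = 1
Position 3 (value 10): max_ending_here = 10, max_so_far = 10
Position 4 (value -3): max_ending_here = 7, max_so_far = 10
Position 5 (value -4): max_ending_here = 3, max_so_far = 10

Maximum subarray: [10]
Maximum sum: 10

The maximum subarray is [10] with sum 10. This subarray runs from index 3 to index 3.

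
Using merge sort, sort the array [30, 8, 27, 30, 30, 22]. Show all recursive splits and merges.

Merge sort trace:

Split: [30, 8, 27, 30, 30, 22] -> [30, 8, 27] and [30, 30, 22]
  Split: [30, 8, 27] -> [30] and [8, 27]
    Split: [8, 27] -> [8] and [27]
    Merge: [8] + [27] -> [8, 27]
  Merge: [30] + [8, 27] -> [8, 27, 30]
  Split: [30, 30, 22] -> [30] and [30, 22]
    Split: [30, 22] -> [30] and [22]
    Merge: [30] + [22] -> [22, 30]
  Merge: [30] + [22, 30] -> [22, 30, 30]
Merge: [8, 27, 30] + [22, 30, 30] -> [8, 22, 27, 30, 30, 30]

Final sorted array: [8, 22, 27, 30, 30, 30]

The merge sort proceeds by recursively splitting the array and merging sorted halves.
After all merges, the sorted array is [8, 22, 27, 30, 30, 30].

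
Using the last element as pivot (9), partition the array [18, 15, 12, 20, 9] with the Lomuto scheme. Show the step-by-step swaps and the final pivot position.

Lomuto partition with pivot = 9:

Initial array: [18, 15, 12, 20, 9]

arr[0]=18 > 9: no swap
arr[1]=15 > 9: no swap
arr[2]=12 > 9: no swap
arr[3]=20 > 9: no swap

Place pivot at position 0: [9, 15, 12, 20, 18]
Pivot position: 0

After partitioning with pivot 9, the array becomes [9, 15, 12, 20, 18]. The pivot is placed at index 0. All elements to the left of the pivot are <= 9, and all elements to the right are > 9.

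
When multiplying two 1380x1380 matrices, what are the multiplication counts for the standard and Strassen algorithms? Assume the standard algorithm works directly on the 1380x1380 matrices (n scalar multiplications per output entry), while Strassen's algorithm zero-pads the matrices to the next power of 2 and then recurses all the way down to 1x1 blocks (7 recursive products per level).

Matrix multiplication for 1380x1380 matrices:

Strassen's algorithm requires power-of-2 dimensions. Pad 1380x1380 to 2048x2048 (next power of 2).

Standard algorithm: 1380^3 = 2628072000 multiplications
Strassen's algorithm: 7^(log2(2048)) = 7^11 = 1977326743 multiplications
Savings: 2628072000 - 1977326743 = 650745257 multiplications

Standard: 2628072000 multiplications (1380^3). Strassen: 1977326743 multiplications (7^11, after padding to 2048x2048). Strassen reduces 8 recursive multiplications to 7 at each level.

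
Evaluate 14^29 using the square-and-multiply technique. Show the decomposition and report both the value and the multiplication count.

Computing 14^29 by squaring (build up from 14^1; each line after the first costs one multiplication):

14^1 = 14
14^2 = (14^1)^2 = 14^2 = 196
14^3 = 14 * 14^2 = 14 * 196 = 2744
14^6 = (14^3)^2 = 2744^2 = 7529536
14^7 = 14 * 14^6 = 14 * 7529536 = 105413504
14^14 = (14^7)^2 = 105413504^2 = 11112006825558016
14^28 = (14^14)^2 = 11112006825558016^2 = 123476695691247935826229781856256
14^29 = 14 * 14^28 = 14 * 123476695691247935826229781856256 = 1728673739677471101567216945987584

Result: 1728673739677471101567216945987584
Multiplications needed: 7 (7 lines after 14^1)

14^29 = 1728673739677471101567216945987584. Using exponentiation by squaring, this requires 7 multiplications. The key idea: if the exponent is even, square the half-power; if odd, multiply by the base once.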